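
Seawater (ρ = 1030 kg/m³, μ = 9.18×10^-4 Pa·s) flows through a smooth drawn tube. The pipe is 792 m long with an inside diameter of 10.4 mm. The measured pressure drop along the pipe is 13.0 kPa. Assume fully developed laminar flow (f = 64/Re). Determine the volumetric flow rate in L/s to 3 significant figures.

Q ≈ 0.00513 L/s

For laminar flow, f = 64/Re with Re = ρVD/μ, so Darcy-Weisbach reduces to ΔP = 32μLV/D². Solving for V: V = ΔP·D²/(32μL) = 1.3e+04·(0.0104)²/(32·0.000918·792) = 0.06044 m/s.
Check: Re = ρVD/μ = 1030·0.06044·0.0104/0.000918 = 705.2 < 2300, so the laminar assumption holds.
Q = V·A = 0.06044·(π/4·0.0104²) = 5.134e-06 m³/s = 0.00513 L/s.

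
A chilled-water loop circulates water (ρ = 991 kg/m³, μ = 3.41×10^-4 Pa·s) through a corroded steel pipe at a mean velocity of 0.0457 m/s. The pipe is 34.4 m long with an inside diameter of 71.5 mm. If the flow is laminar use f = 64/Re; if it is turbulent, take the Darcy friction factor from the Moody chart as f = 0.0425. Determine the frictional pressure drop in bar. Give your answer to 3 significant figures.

Reynolds number Re = ρVD/μ = 991 · 0.0457 · 0.0715 / 0.000341 = 9496.
Re > 4000 → turbulent; use the Moody-chart value f = 0.0425.
Darcy-Weisbach: ΔP = f(L/D)(ρV²/2) = 0.0425·(34.4/0.0715)·(991·0.0457²/2) = 0.0425·481.1·1.035 = 21.16 Pa.
ΔP = 21.16 Pa = 2.12×10^-4 bar.

ΔP ≈ 2.12×10^-4 bar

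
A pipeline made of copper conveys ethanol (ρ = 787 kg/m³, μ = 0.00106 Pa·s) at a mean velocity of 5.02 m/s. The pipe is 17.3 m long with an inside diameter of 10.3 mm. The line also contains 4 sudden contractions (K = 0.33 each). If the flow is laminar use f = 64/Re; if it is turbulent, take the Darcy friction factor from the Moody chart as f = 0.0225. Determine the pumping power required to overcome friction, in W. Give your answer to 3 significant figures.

Reynolds number Re = ρVD/μ = 787 · 5.02 · 0.0103 / 0.00106 = 3.839e+04.
Re > 4000 → turbulent; use the Moody-chart value f = 0.0225.
Total minor-loss coefficient ΣK = 4·0.33 = 1.32.
ΔP = [f·L/D + ΣK]·(ρV²/2) = [0.0225·17.3/0.0103 + 1.32]·(787·5.02²/2) = [37.79 + 1.32]·9916 = 3.878e+05 Pa.
Q = V·A = 5.02·8.332e-05 = 0.0004183 m³/s.
Pumping power P = QΔP = 0.0004183·3.878e+05 = 162.2 W = 162 W.

P ≈ 162 W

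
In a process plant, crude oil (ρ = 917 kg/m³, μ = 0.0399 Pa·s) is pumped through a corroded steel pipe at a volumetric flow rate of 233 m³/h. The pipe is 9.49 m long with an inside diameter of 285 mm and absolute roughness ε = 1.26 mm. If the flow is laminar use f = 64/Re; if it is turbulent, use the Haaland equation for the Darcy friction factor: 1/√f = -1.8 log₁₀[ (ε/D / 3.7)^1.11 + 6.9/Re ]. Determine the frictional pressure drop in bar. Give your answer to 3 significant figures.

ΔP ≈ 0.00621 bar

Q = 233 m³/h = 233/3600 = 0.06472 m³/s.
Cross-sectional area A = πD²/4 = π(0.285)²/4 = 0.06379 m²; mean velocity V = Q/A = 0.06472/0.06379 = 1.015 m/s.
Reynolds number Re = ρVD/μ = 917 · 1.015 · 0.285 / 0.0399 = 6645.
Re > 4000 → turbulent. Relative roughness ε/D = 0.00126/0.285 = 0.00442. Haaland: 1/√f = -1.8 log₁₀[(0.00442/3.7)^1.11 + 6.9/6645] = -1.8 log₁₀[0.00057 + 0.00104] = 5.029, so f = 0.03955.
Darcy-Weisbach: ΔP = f(L/D)(ρV²/2) = 0.03955·(9.49/0.285)·(917·1.015²/2) = 0.03955·33.3·471.9 = 621.5 Pa.
ΔP = 621.5 Pa = 0.00621 bar.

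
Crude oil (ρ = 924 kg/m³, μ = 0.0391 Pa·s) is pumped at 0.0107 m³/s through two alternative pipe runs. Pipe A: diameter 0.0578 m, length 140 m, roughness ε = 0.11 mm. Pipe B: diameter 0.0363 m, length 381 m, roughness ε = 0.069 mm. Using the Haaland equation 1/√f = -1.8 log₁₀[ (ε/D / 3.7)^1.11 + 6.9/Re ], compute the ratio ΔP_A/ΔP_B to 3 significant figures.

ΔP_A/ΔP_B ≈ 0.0402

Pipe A: V = Q/A = 0.0107/0.002624 = 4.078 m/s; Re = 5570; ε/D = 0.0019; Haaland → f = 0.0384; ΔP_A = f(L/D)(ρV²/2) = 7.146e+05 Pa.
Pipe B: V = Q/A = 0.0107/0.001035 = 10.34 m/s; Re = 8869; ε/D = 0.0019; Haaland → f = 0.03431; ΔP_B = f(L/D)(ρV²/2) = 1.778e+07 Pa.
ΔP_A/ΔP_B = 7.146e+05/1.778e+07 = 0.0402.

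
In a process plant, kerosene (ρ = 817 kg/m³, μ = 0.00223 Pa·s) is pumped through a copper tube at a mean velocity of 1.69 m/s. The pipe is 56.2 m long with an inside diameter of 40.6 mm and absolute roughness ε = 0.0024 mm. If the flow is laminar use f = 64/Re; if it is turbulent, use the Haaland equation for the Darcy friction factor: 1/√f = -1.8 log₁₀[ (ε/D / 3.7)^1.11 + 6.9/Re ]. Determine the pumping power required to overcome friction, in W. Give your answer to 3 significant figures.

P ≈ 86.3 W

Reynolds number Re = ρVD/μ = 817 · 1.69 · 0.0406 / 0.00223 = 2.514e+04.
Re > 4000 → turbulent. Relative roughness ε/D = 2.4e-06/0.0406 = 5.91e-05. Haaland: 1/√f = -1.8 log₁₀[(5.91e-05/3.7)^1.11 + 6.9/2.514e+04] = -1.8 log₁₀[4.74e-06 + 0.000274] = 6.397, so f = 0.02443.
Darcy-Weisbach: ΔP = f(L/D)(ρV²/2) = 0.02443·(56.2/0.0406)·(817·1.69²/2) = 0.02443·1384·1167 = 3.946e+04 Pa.
Q = V·A = 1.69·0.001295 = 0.002188 m³/s.
Pumping power P = QΔP = 0.002188·3.946e+04 = 86.34 W = 86.3 W.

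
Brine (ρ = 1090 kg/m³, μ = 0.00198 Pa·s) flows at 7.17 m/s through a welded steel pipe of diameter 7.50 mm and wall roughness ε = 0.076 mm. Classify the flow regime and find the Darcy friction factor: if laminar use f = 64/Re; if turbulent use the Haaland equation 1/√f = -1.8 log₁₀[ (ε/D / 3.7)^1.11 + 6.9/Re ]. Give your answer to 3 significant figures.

Re = ρVD/μ = 1090·7.17·0.0075/0.00198 = 2.96e+04.
Re > 4000 → turbulent. ε/D = 7.6e-05/0.0075 = 0.0101; Haaland: 1/√f = -1.8 log₁₀[0.00143 + 0.000233] = 5.002, so f = 0.03997.

f ≈ 0.0400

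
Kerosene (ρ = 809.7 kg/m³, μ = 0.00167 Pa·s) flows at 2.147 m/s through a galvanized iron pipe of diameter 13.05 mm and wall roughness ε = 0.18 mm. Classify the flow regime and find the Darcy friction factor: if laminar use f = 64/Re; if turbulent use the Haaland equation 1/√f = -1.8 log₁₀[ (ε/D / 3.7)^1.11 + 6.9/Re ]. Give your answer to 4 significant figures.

Re = ρVD/μ = 809.7·2.147·0.01305/0.00167 = 1.358e+04.
Re > 4000 → turbulent. ε/D = 0.00018/0.01305 = 0.0138; Haaland: 1/√f = -1.8 log₁₀[0.00202 + 0.000508] = 4.677, so f = 0.04573.

f ≈ 0.04573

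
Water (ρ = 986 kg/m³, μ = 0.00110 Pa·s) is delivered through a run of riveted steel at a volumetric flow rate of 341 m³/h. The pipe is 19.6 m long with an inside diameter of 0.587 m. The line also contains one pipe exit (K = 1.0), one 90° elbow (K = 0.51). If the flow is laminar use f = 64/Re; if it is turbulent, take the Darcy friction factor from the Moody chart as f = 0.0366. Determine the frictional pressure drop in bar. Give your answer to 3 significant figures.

Q = 341 m³/h = 341/3600 = 0.09472 m³/s.
Cross-sectional area A = πD²/4 = π(0.587)²/4 = 0.2706 m²; mean velocity V = Q/A = 0.09472/0.2706 = 0.35 m/s.
Reynolds number Re = ρVD/μ = 986 · 0.35 · 0.587 / 0.0011 = 1.842e+05.
Re > 4000 → turbulent; use the Moody-chart value f = 0.0366.
Total minor-loss coefficient ΣK = 1·1 + 1·0.51 = 1.51.
ΔP = [f·L/D + ΣK]·(ρV²/2) = [0.0366·19.6/0.587 + 1.51]·(986·0.35²/2) = [1.222 + 1.51]·60.4 = 165 Pa.
ΔP = 165 Pa = 0.00165 bar.

ΔP ≈ 0.00165 bar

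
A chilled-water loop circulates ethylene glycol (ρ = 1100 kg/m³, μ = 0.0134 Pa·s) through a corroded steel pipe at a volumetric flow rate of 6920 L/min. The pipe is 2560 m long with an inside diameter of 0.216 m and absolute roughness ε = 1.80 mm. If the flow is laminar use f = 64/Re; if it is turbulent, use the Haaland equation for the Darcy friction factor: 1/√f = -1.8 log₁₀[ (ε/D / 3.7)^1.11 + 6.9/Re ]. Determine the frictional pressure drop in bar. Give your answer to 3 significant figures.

Q = 6920 L/min = 6920/60000 = 0.1153 m³/s.
Cross-sectional area A = πD²/4 = π(0.216)²/4 = 0.03664 m²; mean velocity V = Q/A = 0.1153/0.03664 = 3.147 m/s.
Reynolds number Re = ρVD/μ = 1100 · 3.147 · 0.216 / 0.0134 = 5.581e+04.
Re > 4000 → turbulent. Relative roughness ε/D = 0.0018/0.216 = 0.00833. Haaland: 1/√f = -1.8 log₁₀[(0.00833/3.7)^1.11 + 6.9/5.581e+04] = -1.8 log₁₀[0.00115 + 0.000124] = 5.21, so f = 0.03684.
Darcy-Weisbach: ΔP = f(L/D)(ρV²/2) = 0.03684·(2560/0.216)·(1100·3.147²/2) = 0.03684·1.185e+04·5449 = 2.379e+06 Pa.
ΔP = 2.379e+06 Pa = 23.8 bar.

ΔP ≈ 23.8 bar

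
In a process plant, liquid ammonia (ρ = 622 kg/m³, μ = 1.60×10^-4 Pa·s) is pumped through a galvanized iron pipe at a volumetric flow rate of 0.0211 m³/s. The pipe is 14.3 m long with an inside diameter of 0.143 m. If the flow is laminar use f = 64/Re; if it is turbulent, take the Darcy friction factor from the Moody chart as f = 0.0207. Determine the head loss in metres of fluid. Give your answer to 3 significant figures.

Cross-sectional area A = πD²/4 = π(0.143)²/4 = 0.01606 m²; mean velocity V = Q/A = 0.0211/0.01606 = 1.314 m/s.
Reynolds number Re = ρVD/μ = 622 · 1.314 · 0.143 / 0.00016 = 7.303e+05.
Re > 4000 → turbulent; use the Moody-chart value f = 0.0207.
Darcy-Weisbach: ΔP = f(L/D)(ρV²/2) = 0.0207·(14.3/0.143)·(622·1.314²/2) = 0.0207·100·536.8 = 1111 Pa.
Head loss h_f = ΔP/(ρg) = 1111/(622·9.81) = 0.182 m.

h_f ≈ 0.182 m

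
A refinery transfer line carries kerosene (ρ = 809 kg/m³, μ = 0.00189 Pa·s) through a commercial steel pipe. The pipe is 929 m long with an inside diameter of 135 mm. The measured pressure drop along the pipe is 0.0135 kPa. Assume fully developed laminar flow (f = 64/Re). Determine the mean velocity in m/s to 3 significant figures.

For laminar flow, f = 64/Re with Re = ρVD/μ, so Darcy-Weisbach reduces to ΔP = 32μLV/D². Solving for V: V = ΔP·D²/(32μL) = 13.5·(0.135)²/(32·0.00189·929) = 0.004379 m/s.
Check: Re = ρVD/μ = 809·0.004379·0.135/0.00189 = 253 < 2300, so the laminar assumption holds.

V ≈ 0.00438 m/s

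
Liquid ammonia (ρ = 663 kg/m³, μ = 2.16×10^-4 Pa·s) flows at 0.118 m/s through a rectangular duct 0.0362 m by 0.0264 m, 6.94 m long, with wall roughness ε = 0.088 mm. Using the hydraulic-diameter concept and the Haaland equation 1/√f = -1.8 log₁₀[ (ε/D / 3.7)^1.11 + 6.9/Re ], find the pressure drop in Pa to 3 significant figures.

Hydraulic diameter D_h = 4A/P = 4·(0.0362·0.0264)/(2·(0.0362+0.0264)) = 0.003823/0.1252 = 0.03053 m.
Re = ρVD_h/μ = 663·0.118·0.03053/0.000216 = 1.106e+04.
ε/D_h = 8.8e-05/0.03053 = 0.00288; Haaland gives 1/√f = -1.8 log₁₀[0.000354+0.000624] = 5.417, so f = 0.03408.
ΔP = f(L/D_h)(ρV²/2) = 0.03408·6.94/0.03053·4.616 = 35.75 Pa.

ΔP ≈ 35.8 Pa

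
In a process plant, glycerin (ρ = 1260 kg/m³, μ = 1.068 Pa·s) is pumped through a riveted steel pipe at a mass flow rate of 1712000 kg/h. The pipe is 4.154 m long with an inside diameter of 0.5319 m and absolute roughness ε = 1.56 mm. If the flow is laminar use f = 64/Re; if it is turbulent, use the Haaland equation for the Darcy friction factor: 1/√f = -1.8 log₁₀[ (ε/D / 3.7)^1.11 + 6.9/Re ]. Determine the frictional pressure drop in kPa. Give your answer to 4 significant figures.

ΔP ≈ 0.8523 kPa

ṁ = 1712000 kg/h = 1712000/3600 = 475.6 kg/s.
A = πD²/4 = π(0.5319)²/4 = 0.2222 m²; mean velocity V = ṁ/(ρA) = 475.6/(1260 · 0.2222) = 1.699 m/s.
Reynolds number Re = ρVD/μ = 1260 · 1.699 · 0.5319 / 1.07 = 1066.
Re < 2300 → laminar flow, so f = 64/Re = 64/1066 = 0.06004 (the turbulent correlation is not needed).
Darcy-Weisbach: ΔP = f(L/D)(ρV²/2) = 0.06004·(4.154/0.5319)·(1260·1.699²/2) = 0.06004·7.81·1818 = 852.3 Pa.
ΔP = 852.3 Pa = 0.8523 kPa.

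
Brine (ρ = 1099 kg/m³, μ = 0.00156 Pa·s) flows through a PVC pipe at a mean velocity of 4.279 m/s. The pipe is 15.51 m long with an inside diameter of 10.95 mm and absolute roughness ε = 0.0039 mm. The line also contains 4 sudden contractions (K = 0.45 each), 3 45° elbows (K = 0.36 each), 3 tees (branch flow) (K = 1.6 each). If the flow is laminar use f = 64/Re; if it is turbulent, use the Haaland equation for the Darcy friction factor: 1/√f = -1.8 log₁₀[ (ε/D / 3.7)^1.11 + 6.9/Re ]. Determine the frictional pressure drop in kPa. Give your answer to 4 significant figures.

Reynolds number Re = ρVD/μ = 1099 · 4.279 · 0.01095 / 0.00156 = 3.301e+04.
Re > 4000 → turbulent. Relative roughness ε/D = 3.9e-06/0.01095 = 0.000356. Haaland: 1/√f = -1.8 log₁₀[(0.000356/3.7)^1.11 + 6.9/3.301e+04] = -1.8 log₁₀[3.48e-05 + 0.000209] = 6.503, so f = 0.02365.
Total minor-loss coefficient ΣK = 4·0.45 + 3·0.36 + 3·1.6 = 7.68.
ΔP = [f·L/D + ΣK]·(ρV²/2) = [0.02365·15.51/0.01095 + 7.68]·(1099·4.279²/2) = [33.49 + 7.68]·1.006e+04 = 4.142e+05 Pa.
ΔP = 4.142e+05 Pa = 414.2 kPa.

ΔP ≈ 414.2 kPa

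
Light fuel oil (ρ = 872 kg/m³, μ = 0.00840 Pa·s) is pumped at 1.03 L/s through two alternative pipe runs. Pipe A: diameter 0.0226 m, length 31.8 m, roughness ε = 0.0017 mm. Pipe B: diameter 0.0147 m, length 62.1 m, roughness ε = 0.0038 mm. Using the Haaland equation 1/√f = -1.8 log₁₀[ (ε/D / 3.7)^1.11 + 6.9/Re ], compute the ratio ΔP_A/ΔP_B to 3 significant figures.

Pipe A: V = Q/A = 0.00103/0.0004011 = 2.568 m/s; Re = 6024; ε/D = 7.52e-05; Haaland → f = 0.03574; ΔP_A = f(L/D)(ρV²/2) = 1.445e+05 Pa.
Pipe B: V = Q/A = 0.00103/0.0001697 = 6.069 m/s; Re = 9261; ε/D = 0.000259; Haaland → f = 0.03183; ΔP_B = f(L/D)(ρV²/2) = 2.159e+06 Pa.
ΔP_A/ΔP_B = 1.445e+05/2.159e+06 = 0.0669.

ΔP_A/ΔP_B ≈ 0.0669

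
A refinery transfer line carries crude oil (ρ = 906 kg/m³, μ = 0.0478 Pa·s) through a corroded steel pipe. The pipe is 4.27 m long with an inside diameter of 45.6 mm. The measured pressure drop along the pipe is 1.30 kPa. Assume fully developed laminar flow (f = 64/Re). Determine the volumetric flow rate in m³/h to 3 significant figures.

Q ≈ 2.43 m³/h

For laminar flow, f = 64/Re with Re = ρVD/μ, so Darcy-Weisbach reduces to ΔP = 32μLV/D². Solving for V: V = ΔP·D²/(32μL) = 1300·(0.0456)²/(32·0.0478·4.27) = 0.4139 m/s.
Check: Re = ρVD/μ = 906·0.4139·0.0456/0.0478 = 357.7 < 2300, so the laminar assumption holds.
Q = V·A = 0.4139·(π/4·0.0456²) = 0.0006759 m³/s = 2.43 m³/h.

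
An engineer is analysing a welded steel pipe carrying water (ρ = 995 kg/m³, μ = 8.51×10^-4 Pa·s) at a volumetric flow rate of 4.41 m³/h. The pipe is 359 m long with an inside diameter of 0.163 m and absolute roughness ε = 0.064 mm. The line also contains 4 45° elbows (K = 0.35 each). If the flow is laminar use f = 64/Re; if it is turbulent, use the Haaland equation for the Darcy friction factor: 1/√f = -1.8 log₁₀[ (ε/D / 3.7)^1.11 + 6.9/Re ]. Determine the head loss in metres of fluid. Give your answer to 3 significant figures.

h_f ≈ 0.0120 m

Q = 4.41 m³/h = 4.41/3600 = 0.001225 m³/s.
Cross-sectional area A = πD²/4 = π(0.163)²/4 = 0.02087 m²; mean velocity V = Q/A = 0.001225/0.02087 = 0.0587 m/s.
Reynolds number Re = ρVD/μ = 995 · 0.0587 · 0.163 / 0.000851 = 1.119e+04.
Re > 4000 → turbulent. Relative roughness ε/D = 6.4e-05/0.163 = 0.000393. Haaland: 1/√f = -1.8 log₁₀[(0.000393/3.7)^1.11 + 6.9/1.119e+04] = -1.8 log₁₀[3.88e-05 + 0.000617] = 5.73, so f = 0.03046.
Total minor-loss coefficient ΣK = 4·0.35 = 1.4.
ΔP = [f·L/D + ΣK]·(ρV²/2) = [0.03046·359/0.163 + 1.4]·(995·0.0587²/2) = [67.08 + 1.4]·1.714 = 117.4 Pa.
Head loss h_f = ΔP/(ρg) = 117.4/(995·9.81) = 0.0120 m.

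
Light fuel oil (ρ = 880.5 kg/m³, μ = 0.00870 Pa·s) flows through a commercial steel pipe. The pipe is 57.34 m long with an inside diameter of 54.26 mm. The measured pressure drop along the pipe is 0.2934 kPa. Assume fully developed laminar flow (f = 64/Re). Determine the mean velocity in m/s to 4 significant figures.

V ≈ 0.05411 m/s

For laminar flow, f = 64/Re with Re = ρVD/μ, so Darcy-Weisbach reduces to ΔP = 32μLV/D². Solving for V: V = ΔP·D²/(32μL) = 293.4·(0.05426)²/(32·0.0087·57.34) = 0.05411 m/s.
Check: Re = ρVD/μ = 880.5·0.05411·0.05426/0.0087 = 297.2 < 2300, so the laminar assumption holds.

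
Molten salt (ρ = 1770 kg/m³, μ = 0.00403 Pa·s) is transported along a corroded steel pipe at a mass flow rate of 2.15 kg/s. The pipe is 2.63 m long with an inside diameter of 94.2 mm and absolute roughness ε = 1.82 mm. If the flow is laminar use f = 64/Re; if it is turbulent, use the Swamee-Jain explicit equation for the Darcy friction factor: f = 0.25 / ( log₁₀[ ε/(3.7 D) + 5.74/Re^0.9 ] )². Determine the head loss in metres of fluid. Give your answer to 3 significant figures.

h_f ≈ 0.00235 m

A = πD²/4 = π(0.0942)²/4 = 0.006969 m²; mean velocity V = ṁ/(ρA) = 2.15/(1770 · 0.006969) = 0.1743 m/s.
Reynolds number Re = ρVD/μ = 1770 · 0.1743 · 0.0942 / 0.00403 = 7211.
Re > 4000 → turbulent. Relative roughness ε/D = 0.00182/0.0942 = 0.0193. Swamee-Jain: f = 0.25/(log₁₀[0.0193/3.7 + 5.74/7211^0.9])² = 0.25/(log₁₀[0.00522 + 0.00194])² = 0.25/(-2.145)² = 0.05432.
Darcy-Weisbach: ΔP = f(L/D)(ρV²/2) = 0.05432·(2.63/0.0942)·(1770·0.1743²/2) = 0.05432·27.92·26.88 = 40.77 Pa.
Head loss h_f = ΔP/(ρg) = 40.77/(1770·9.81) = 0.00235 m.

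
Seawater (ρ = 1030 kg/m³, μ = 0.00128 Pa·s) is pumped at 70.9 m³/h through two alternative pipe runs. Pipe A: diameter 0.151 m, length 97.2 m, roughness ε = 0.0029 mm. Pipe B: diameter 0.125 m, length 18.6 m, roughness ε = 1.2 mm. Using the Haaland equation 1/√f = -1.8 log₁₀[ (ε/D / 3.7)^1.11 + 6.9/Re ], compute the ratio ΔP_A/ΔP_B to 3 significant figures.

ΔP_A/ΔP_B ≈ 0.907

Pipe A: V = Q/A = 0.01969/0.01791 = 1.1 m/s; Re = 1.336e+05; ε/D = 1.92e-05; Haaland → f = 0.01688; ΔP_A = f(L/D)(ρV²/2) = 6769 Pa.
Pipe B: V = Q/A = 0.01969/0.01227 = 1.605 m/s; Re = 1.614e+05; ε/D = 0.0096; Haaland → f = 0.03782; ΔP_B = f(L/D)(ρV²/2) = 7464 Pa.
ΔP_A/ΔP_B = 6769/7464 = 0.907.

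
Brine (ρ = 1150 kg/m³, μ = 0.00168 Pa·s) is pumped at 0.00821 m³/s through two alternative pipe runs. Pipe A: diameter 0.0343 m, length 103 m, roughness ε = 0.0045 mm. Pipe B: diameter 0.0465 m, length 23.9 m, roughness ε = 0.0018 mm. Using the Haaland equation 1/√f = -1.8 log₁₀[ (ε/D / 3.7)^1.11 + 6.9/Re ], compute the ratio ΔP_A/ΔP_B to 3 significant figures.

Pipe A: V = Q/A = 0.00821/0.000924 = 8.885 m/s; Re = 2.086e+05; ε/D = 0.000131; Haaland → f = 0.0163; ΔP_A = f(L/D)(ρV²/2) = 2.222e+06 Pa.
Pipe B: V = Q/A = 0.00821/0.001698 = 4.834 m/s; Re = 1.539e+05; ε/D = 3.87e-05; Haaland → f = 0.01653; ΔP_B = f(L/D)(ρV²/2) = 1.142e+05 Pa.
ΔP_A/ΔP_B = 2.222e+06/1.142e+05 = 19.5.

ΔP_A/ΔP_B ≈ 19.5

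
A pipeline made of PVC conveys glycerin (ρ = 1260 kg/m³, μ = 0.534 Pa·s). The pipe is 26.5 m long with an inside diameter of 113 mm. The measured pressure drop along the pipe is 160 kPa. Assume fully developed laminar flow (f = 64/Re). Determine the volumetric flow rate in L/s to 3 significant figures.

For laminar flow, f = 64/Re with Re = ρVD/μ, so Darcy-Weisbach reduces to ΔP = 32μLV/D². Solving for V: V = ΔP·D²/(32μL) = 1.6e+05·(0.113)²/(32·0.534·26.5) = 4.512 m/s.
Check: Re = ρVD/μ = 1260·4.512·0.113/0.534 = 1203 < 2300, so the laminar assumption holds.
Q = V·A = 4.512·(π/4·0.113²) = 0.04525 m³/s = 45.2 L/s.

Q ≈ 45.2 L/s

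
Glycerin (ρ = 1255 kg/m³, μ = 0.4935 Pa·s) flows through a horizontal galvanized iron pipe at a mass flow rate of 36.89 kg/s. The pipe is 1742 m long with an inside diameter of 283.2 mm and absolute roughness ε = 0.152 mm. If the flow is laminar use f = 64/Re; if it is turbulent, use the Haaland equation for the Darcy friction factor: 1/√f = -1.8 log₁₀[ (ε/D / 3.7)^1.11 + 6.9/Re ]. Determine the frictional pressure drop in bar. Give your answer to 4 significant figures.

A = πD²/4 = π(0.2832)²/4 = 0.06299 m²; mean velocity V = ṁ/(ρA) = 36.89/(1255 · 0.06299) = 0.4666 m/s.
Reynolds number Re = ρVD/μ = 1255 · 0.4666 · 0.2832 / 0.493 = 336.1.
Re < 2300 → laminar flow, so f = 64/Re = 64/336.1 = 0.1904 (the turbulent correlation is not needed).
Darcy-Weisbach: ΔP = f(L/D)(ρV²/2) = 0.1904·(1742/0.2832)·(1255·0.4666²/2) = 0.1904·6151·136.6 = 1.601e+05 Pa.
ΔP = 1.601e+05 Pa = 1.601 bar.

ΔP ≈ 1.601 bar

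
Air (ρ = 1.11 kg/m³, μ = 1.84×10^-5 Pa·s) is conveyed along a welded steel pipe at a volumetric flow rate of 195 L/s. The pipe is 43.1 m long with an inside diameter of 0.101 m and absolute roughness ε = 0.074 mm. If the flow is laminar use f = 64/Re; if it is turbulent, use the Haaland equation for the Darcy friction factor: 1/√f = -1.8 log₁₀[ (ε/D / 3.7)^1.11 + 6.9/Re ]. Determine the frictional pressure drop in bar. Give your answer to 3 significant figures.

Q = 195 L/s = 195/1000 = 0.195 m³/s.
Cross-sectional area A = πD²/4 = π(0.101)²/4 = 0.008012 m²; mean velocity V = Q/A = 0.195/0.008012 = 24.34 m/s.
Reynolds number Re = ρVD/μ = 1.11 · 24.34 · 0.101 / 1.84e-05 = 1.483e+05.
Re > 4000 → turbulent. Relative roughness ε/D = 7.4e-05/0.101 = 0.000733. Haaland: 1/√f = -1.8 log₁₀[(0.000733/3.7)^1.11 + 6.9/1.483e+05] = -1.8 log₁₀[7.75e-05 + 4.65e-05] = 7.032, so f = 0.02023.
Darcy-Weisbach: ΔP = f(L/D)(ρV²/2) = 0.02023·(43.1/0.101)·(1.11·24.34²/2) = 0.02023·426.7·328.8 = 2838 Pa.
ΔP = 2838 Pa = 0.0284 bar.

ΔP ≈ 0.0284 bar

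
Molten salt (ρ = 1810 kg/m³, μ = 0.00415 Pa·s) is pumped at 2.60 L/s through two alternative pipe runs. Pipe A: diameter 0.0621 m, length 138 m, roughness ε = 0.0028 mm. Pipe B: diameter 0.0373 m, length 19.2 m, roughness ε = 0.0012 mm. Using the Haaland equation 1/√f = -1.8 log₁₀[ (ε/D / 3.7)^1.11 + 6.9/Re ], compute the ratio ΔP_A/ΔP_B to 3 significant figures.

Pipe A: V = Q/A = 0.0026/0.003029 = 0.8584 m/s; Re = 2.325e+04; ε/D = 4.51e-05; Haaland → f = 0.02487; ΔP_A = f(L/D)(ρV²/2) = 3.686e+04 Pa.
Pipe B: V = Q/A = 0.0026/0.001093 = 2.379 m/s; Re = 3.871e+04; ε/D = 3.22e-05; Haaland → f = 0.02203; ΔP_B = f(L/D)(ρV²/2) = 5.81e+04 Pa.
ΔP_A/ΔP_B = 3.686e+04/5.81e+04 = 0.635.

ΔP_A/ΔP_B ≈ 0.635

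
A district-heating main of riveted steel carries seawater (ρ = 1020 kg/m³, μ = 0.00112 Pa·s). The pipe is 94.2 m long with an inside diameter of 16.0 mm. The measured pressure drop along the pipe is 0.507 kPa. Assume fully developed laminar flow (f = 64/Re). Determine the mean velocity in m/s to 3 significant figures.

For laminar flow, f = 64/Re with Re = ρVD/μ, so Darcy-Weisbach reduces to ΔP = 32μLV/D². Solving for V: V = ΔP·D²/(32μL) = 507·(0.016)²/(32·0.00112·94.2) = 0.03844 m/s.
Check: Re = ρVD/μ = 1020·0.03844·0.016/0.00112 = 560.2 < 2300, so the laminar assumption holds.

V ≈ 0.0384 m/s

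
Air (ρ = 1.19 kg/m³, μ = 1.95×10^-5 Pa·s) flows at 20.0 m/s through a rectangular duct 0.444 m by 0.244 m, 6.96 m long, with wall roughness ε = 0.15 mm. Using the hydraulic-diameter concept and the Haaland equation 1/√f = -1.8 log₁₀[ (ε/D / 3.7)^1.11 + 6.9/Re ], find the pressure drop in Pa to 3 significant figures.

ΔP ≈ 92.9 Pa

Hydraulic diameter D_h = 4A/P = 4·(0.444·0.244)/(2·(0.444+0.244)) = 0.4333/1.376 = 0.3149 m.
Re = ρVD_h/μ = 1.19·20·0.3149/1.95e-05 = 3.844e+05.
ε/D_h = 0.00015/0.3149 = 0.000476; Haaland gives 1/√f = -1.8 log₁₀[4.81e-05+1.8e-05] = 7.525, so f = 0.01766.
ΔP = f(L/D_h)(ρV²/2) = 0.01766·6.96/0.3149·238 = 92.89 Pa.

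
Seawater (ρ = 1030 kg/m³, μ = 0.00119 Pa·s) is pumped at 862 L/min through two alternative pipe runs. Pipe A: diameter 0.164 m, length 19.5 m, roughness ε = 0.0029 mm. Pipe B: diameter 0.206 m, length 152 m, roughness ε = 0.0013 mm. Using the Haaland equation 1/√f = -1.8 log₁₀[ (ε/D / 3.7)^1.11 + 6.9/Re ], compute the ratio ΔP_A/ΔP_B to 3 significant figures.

ΔP_A/ΔP_B ≈ 0.383

Pipe A: V = Q/A = 0.01437/0.02112 = 0.6801 m/s; Re = 9.654e+04; ε/D = 1.77e-05; Haaland → f = 0.01802; ΔP_A = f(L/D)(ρV²/2) = 510.4 Pa.
Pipe B: V = Q/A = 0.01437/0.03333 = 0.4311 m/s; Re = 7.686e+04; ε/D = 6.31e-06; Haaland → f = 0.01886; ΔP_B = f(L/D)(ρV²/2) = 1332 Pa.
ΔP_A/ΔP_B = 510.4/1332 = 0.383.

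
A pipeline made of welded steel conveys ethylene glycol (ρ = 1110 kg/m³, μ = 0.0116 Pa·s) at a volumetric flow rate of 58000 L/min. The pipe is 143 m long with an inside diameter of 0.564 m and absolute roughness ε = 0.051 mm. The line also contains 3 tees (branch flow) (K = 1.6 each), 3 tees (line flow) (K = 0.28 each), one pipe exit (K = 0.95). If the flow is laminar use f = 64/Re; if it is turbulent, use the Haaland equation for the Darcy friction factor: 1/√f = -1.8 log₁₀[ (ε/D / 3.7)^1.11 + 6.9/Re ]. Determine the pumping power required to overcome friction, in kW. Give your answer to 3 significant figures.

Q = 58000 L/min = 58000/60000 = 0.9667 m³/s.
Cross-sectional area A = πD²/4 = π(0.564)²/4 = 0.2498 m²; mean velocity V = Q/A = 0.9667/0.2498 = 3.869 m/s.
Reynolds number Re = ρVD/μ = 1110 · 3.869 · 0.564 / 0.0116 = 2.088e+05.
Re > 4000 → turbulent. Relative roughness ε/D = 5.1e-05/0.564 = 9.04e-05. Haaland: 1/√f = -1.8 log₁₀[(9.04e-05/3.7)^1.11 + 6.9/2.088e+05] = -1.8 log₁₀[7.6e-06 + 3.3e-05] = 7.904, so f = 0.01601.
Total minor-loss coefficient ΣK = 3·1.6 + 3·0.28 + 1·0.95 = 6.59.
ΔP = [f·L/D + ΣK]·(ρV²/2) = [0.01601·143/0.564 + 6.59]·(1110·3.869²/2) = [4.059 + 6.59]·8309 = 8.848e+04 Pa.
Pumping power P = QΔP = 0.9667·8.848e+04 = 85530 W = 85.5 kW.

P ≈ 85.5 kW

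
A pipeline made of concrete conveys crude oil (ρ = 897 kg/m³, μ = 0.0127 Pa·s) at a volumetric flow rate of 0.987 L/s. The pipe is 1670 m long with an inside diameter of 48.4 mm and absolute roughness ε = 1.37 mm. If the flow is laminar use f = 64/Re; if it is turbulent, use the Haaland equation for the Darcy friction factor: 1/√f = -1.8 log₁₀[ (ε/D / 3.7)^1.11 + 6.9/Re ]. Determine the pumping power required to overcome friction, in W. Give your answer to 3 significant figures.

P ≈ 153 W

Q = 0.987 L/s = 0.987/1000 = 0.000987 m³/s.
Cross-sectional area A = πD²/4 = π(0.0484)²/4 = 0.00184 m²; mean velocity V = Q/A = 0.000987/0.00184 = 0.5365 m/s.
Reynolds number Re = ρVD/μ = 897 · 0.5365 · 0.0484 / 0.0127 = 1834.
Re < 2300 → laminar flow, so f = 64/Re = 64/1834 = 0.0349 (the turbulent correlation is not needed).
Darcy-Weisbach: ΔP = f(L/D)(ρV²/2) = 0.0349·(1670/0.0484)·(897·0.5365²/2) = 0.0349·3.45e+04·129.1 = 1.554e+05 Pa.
Pumping power P = QΔP = 0.000987·1.554e+05 = 153.4 W = 153 W.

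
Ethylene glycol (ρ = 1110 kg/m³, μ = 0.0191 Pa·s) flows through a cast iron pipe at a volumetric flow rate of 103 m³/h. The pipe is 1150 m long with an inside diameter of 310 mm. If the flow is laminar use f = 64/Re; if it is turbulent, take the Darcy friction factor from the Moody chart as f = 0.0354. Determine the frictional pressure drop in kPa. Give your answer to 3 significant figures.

Q = 103 m³/h = 103/3600 = 0.02861 m³/s.
Cross-sectional area A = πD²/4 = π(0.31)²/4 = 0.07548 m²; mean velocity V = Q/A = 0.02861/0.07548 = 0.3791 m/s.
Reynolds number Re = ρVD/μ = 1110 · 0.3791 · 0.31 / 0.0191 = 6829.
Re > 4000 → turbulent; use the Moody-chart value f = 0.0354.
Darcy-Weisbach: ΔP = f(L/D)(ρV²/2) = 0.0354·(1150/0.31)·(1110·0.3791²/2) = 0.0354·3710·79.75 = 1.047e+04 Pa.
ΔP = 1.047e+04 Pa = 10.5 kPa.

ΔP ≈ 10.5 kPa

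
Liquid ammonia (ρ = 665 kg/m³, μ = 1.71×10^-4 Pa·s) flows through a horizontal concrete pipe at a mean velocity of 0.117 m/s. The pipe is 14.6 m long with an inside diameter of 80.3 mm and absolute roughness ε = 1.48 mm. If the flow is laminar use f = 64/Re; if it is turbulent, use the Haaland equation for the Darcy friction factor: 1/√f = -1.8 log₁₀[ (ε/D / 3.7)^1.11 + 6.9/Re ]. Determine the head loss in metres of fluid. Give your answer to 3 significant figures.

Reynolds number Re = ρVD/μ = 665 · 0.117 · 0.0803 / 0.000171 = 3.654e+04.
Re > 4000 → turbulent. Relative roughness ε/D = 0.00148/0.0803 = 0.0184. Haaland: 1/√f = -1.8 log₁₀[(0.0184/3.7)^1.11 + 6.9/3.654e+04] = -1.8 log₁₀[0.00278 + 0.000189] = 4.549, so f = 0.04832.
Darcy-Weisbach: ΔP = f(L/D)(ρV²/2) = 0.04832·(14.6/0.0803)·(665·0.117²/2) = 0.04832·181.8·4.552 = 39.99 Pa.
Head loss h_f = ΔP/(ρg) = 39.99/(665·9.81) = 0.00613 m.

h_f ≈ 0.00613 m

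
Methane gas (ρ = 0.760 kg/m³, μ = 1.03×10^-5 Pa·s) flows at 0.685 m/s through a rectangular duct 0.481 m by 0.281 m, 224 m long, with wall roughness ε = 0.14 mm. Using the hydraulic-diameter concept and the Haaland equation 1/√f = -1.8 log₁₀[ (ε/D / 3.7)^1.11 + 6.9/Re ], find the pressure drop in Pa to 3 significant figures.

ΔP ≈ 3.05 Pa

Hydraulic diameter D_h = 4A/P = 4·(0.481·0.281)/(2·(0.481+0.281)) = 0.5406/1.524 = 0.3548 m.
Re = ρVD_h/μ = 0.76·0.685·0.3548/1.03e-05 = 1.793e+04.
ε/D_h = 0.00014/0.3548 = 0.000395; Haaland gives 1/√f = -1.8 log₁₀[3.9e-05+0.000385] = 6.071, so f = 0.02713.
ΔP = f(L/D_h)(ρV²/2) = 0.02713·224/0.3548·0.1783 = 3.055 Pa.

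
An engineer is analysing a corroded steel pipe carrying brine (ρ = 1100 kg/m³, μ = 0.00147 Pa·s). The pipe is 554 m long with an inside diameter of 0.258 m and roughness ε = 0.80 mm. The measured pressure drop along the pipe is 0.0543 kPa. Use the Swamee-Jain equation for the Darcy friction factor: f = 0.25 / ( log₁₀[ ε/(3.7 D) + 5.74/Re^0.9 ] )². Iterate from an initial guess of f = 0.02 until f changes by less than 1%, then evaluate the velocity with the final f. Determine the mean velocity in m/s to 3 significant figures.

Rearranging Darcy-Weisbach: V = √(2·ΔP·D/(f·L·ρ)). With ε/D = 0.0008/0.258 = 0.0031, iterate starting from f = 0.02:
  f = 0.02 → V = √(2·54.3·0.258/(0.02·554·1100)) = 0.04795 m/s; Re = ρVD/μ = 9257; f → 0.03634
  f = 0.03634 → V = 0.03557 m/s; Re = 6867; f → 0.03864
  f = 0.03864 → V = 0.03449 m/s; Re = 6660; f → 0.0389
Converged (Δf/f < 1%). With the final f = 0.0389: V = √(2·54.3·0.258/(0.0389·554·1100)) = 0.03438 m/s.

V ≈ 0.0344 m/s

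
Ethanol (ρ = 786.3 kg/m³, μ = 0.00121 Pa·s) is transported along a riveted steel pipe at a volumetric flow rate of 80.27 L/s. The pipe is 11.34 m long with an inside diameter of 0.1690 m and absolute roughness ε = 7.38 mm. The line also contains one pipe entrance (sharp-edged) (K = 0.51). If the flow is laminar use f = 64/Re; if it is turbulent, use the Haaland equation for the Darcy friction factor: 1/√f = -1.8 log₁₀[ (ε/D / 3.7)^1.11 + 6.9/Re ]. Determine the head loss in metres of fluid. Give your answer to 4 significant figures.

h_f ≈ 3.287 m

Q = 80.27 L/s = 80.27/1000 = 0.08027 m³/s.
Cross-sectional area A = πD²/4 = π(0.169)²/4 = 0.02243 m²; mean velocity V = Q/A = 0.08027/0.02243 = 3.578 m/s.
Reynolds number Re = ρVD/μ = 786.3 · 3.578 · 0.169 / 0.00121 = 3.93e+05.
Re > 4000 → turbulent. Relative roughness ε/D = 0.00738/0.169 = 0.0437. Haaland: 1/√f = -1.8 log₁₀[(0.0437/3.7)^1.11 + 6.9/3.93e+05] = -1.8 log₁₀[0.00724 + 1.76e-05] = 3.85, so f = 0.06745.
Total minor-loss coefficient ΣK = 1·0.51 = 0.51.
ΔP = [f·L/D + ΣK]·(ρV²/2) = [0.06745·11.34/0.169 + 0.51]·(786.3·3.578²/2) = [4.526 + 0.51]·5034 = 2.535e+04 Pa.
Head loss h_f = ΔP/(ρg) = 2.535e+04/(786.3·9.81) = 3.287 m.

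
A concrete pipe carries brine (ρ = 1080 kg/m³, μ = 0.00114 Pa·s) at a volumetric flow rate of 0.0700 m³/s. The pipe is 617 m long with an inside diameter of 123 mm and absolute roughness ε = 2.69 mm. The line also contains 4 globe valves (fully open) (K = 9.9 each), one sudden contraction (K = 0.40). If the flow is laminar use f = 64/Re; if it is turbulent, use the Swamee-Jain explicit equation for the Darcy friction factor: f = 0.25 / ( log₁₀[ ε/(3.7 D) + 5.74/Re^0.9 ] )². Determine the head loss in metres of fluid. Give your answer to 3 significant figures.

Cross-sectional area A = πD²/4 = π(0.123)²/4 = 0.01188 m²; mean velocity V = Q/A = 0.07/0.01188 = 5.891 m/s.
Reynolds number Re = ρVD/μ = 1080 · 5.891 · 0.123 / 0.00114 = 6.865e+05.
Re > 4000 → turbulent. Relative roughness ε/D = 0.00269/0.123 = 0.0219. Swamee-Jain: f = 0.25/(log₁₀[0.0219/3.7 + 5.74/6.865e+05^0.9])² = 0.25/(log₁₀[0.00591 + 3.21e-05])² = 0.25/(-2.226)² = 0.05045.
Total minor-loss coefficient ΣK = 4·9.9 + 1·0.4 = 40.
ΔP = [f·L/D + ΣK]·(ρV²/2) = [0.05045·617/0.123 + 40]·(1080·5.891²/2) = [253.1 + 40]·1.874e+04 = 5.493e+06 Pa.
Head loss h_f = ΔP/(ρg) = 5.493e+06/(1080·9.81) = 518 m.

h_f ≈ 518 m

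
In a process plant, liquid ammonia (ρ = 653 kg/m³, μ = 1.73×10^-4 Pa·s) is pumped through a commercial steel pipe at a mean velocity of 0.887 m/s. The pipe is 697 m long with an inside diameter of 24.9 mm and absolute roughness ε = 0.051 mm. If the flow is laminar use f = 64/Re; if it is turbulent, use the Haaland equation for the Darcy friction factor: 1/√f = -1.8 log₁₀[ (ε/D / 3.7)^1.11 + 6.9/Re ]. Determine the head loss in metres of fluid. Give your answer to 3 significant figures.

h_f ≈ 28.5 m

Reynolds number Re = ρVD/μ = 653 · 0.887 · 0.0249 / 0.000173 = 8.337e+04.
Re > 4000 → turbulent. Relative roughness ε/D = 5.1e-05/0.0249 = 0.00205. Haaland: 1/√f = -1.8 log₁₀[(0.00205/3.7)^1.11 + 6.9/8.337e+04] = -1.8 log₁₀[0.000243 + 8.28e-05] = 6.278, so f = 0.02537.
Darcy-Weisbach: ΔP = f(L/D)(ρV²/2) = 0.02537·(697/0.0249)·(653·0.887²/2) = 0.02537·2.799e+04·256.9 = 1.825e+05 Pa.
Head loss h_f = ΔP/(ρg) = 1.825e+05/(653·9.81) = 28.5 m.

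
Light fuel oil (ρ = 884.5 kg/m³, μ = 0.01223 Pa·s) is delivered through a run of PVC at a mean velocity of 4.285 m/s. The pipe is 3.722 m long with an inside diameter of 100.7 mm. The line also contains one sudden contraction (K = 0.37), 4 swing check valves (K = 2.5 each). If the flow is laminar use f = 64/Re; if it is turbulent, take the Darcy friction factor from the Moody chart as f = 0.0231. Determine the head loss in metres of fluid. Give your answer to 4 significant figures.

Reynolds number Re = ρVD/μ = 884.5 · 4.285 · 0.1007 / 0.0122 = 3.121e+04.
Re > 4000 → turbulent; use the Moody-chart value f = 0.0231.
Total minor-loss coefficient ΣK = 1·0.37 + 4·2.5 = 10.4.
ΔP = [f·L/D + ΣK]·(ρV²/2) = [0.0231·3.722/0.1007 + 10.4]·(884.5·4.285²/2) = [0.8538 + 10.4]·8120 = 9.114e+04 Pa.
Head loss h_f = ΔP/(ρg) = 9.114e+04/(884.5·9.81) = 10.50 m.

h_f ≈ 10.50 m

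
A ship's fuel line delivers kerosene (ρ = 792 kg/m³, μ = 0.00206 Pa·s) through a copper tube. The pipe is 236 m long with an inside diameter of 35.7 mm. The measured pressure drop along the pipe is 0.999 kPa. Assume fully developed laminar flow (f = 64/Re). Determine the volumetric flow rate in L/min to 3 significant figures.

For laminar flow, f = 64/Re with Re = ρVD/μ, so Darcy-Weisbach reduces to ΔP = 32μLV/D². Solving for V: V = ΔP·D²/(32μL) = 999·(0.0357)²/(32·0.00206·236) = 0.08184 m/s.
Check: Re = ρVD/μ = 792·0.08184·0.0357/0.00206 = 1123 < 2300, so the laminar assumption holds.
Q = V·A = 0.08184·(π/4·0.0357²) = 8.192e-05 m³/s = 4.92 L/min.

Q ≈ 4.92 L/min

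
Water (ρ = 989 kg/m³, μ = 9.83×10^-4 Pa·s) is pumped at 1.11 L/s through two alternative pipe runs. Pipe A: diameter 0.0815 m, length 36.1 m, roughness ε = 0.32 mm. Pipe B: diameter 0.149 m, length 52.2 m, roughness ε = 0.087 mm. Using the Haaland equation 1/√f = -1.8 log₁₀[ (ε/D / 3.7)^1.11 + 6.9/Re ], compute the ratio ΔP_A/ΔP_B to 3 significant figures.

Pipe A: V = Q/A = 0.00111/0.005217 = 0.2128 m/s; Re = 1.745e+04; ε/D = 0.00393; Haaland → f = 0.03322; ΔP_A = f(L/D)(ρV²/2) = 329.4 Pa.
Pipe B: V = Q/A = 0.00111/0.01744 = 0.06366 m/s; Re = 9543; ε/D = 0.000584; Haaland → f = 0.03199; ΔP_B = f(L/D)(ρV²/2) = 22.46 Pa.
ΔP_A/ΔP_B = 329.4/22.46 = 14.7.

ΔP_A/ΔP_B ≈ 14.7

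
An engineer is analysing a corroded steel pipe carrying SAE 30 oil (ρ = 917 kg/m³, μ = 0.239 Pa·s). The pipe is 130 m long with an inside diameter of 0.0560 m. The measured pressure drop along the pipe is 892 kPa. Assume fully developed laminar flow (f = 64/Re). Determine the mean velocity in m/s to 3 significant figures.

For laminar flow, f = 64/Re with Re = ρVD/μ, so Darcy-Weisbach reduces to ΔP = 32μLV/D². Solving for V: V = ΔP·D²/(32μL) = 8.92e+05·(0.056)²/(32·0.239·130) = 2.814 m/s.
Check: Re = ρVD/μ = 917·2.814·0.056/0.239 = 604.5 < 2300, so the laminar assumption holds.

V ≈ 2.81 m/s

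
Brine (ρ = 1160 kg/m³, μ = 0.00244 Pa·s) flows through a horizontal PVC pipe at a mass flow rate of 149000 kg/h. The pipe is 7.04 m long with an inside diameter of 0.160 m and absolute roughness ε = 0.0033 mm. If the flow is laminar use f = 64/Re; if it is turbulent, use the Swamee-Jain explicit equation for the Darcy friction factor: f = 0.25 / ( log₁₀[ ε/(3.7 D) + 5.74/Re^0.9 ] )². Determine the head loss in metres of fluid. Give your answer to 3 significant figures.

ṁ = 149000 kg/h = 149000/3600 = 41.39 kg/s.
A = πD²/4 = π(0.16)²/4 = 0.02011 m²; mean velocity V = ṁ/(ρA) = 41.39/(1160 · 0.02011) = 1.775 m/s.
Reynolds number Re = ρVD/μ = 1160 · 1.775 · 0.16 / 0.00244 = 1.35e+05.
Re > 4000 → turbulent. Relative roughness ε/D = 3.3e-06/0.16 = 2.06e-05. Swamee-Jain: f = 0.25/(log₁₀[2.06e-05/3.7 + 5.74/1.35e+05^0.9])² = 0.25/(log₁₀[5.57e-06 + 0.000139])² = 0.25/(-3.841)² = 0.01694.
Darcy-Weisbach: ΔP = f(L/D)(ρV²/2) = 0.01694·(7.04/0.16)·(1160·1.775²/2) = 0.01694·44·1827 = 1362 Pa.
Head loss h_f = ΔP/(ρg) = 1362/(1160·9.81) = 0.120 m.

h_f ≈ 0.120 m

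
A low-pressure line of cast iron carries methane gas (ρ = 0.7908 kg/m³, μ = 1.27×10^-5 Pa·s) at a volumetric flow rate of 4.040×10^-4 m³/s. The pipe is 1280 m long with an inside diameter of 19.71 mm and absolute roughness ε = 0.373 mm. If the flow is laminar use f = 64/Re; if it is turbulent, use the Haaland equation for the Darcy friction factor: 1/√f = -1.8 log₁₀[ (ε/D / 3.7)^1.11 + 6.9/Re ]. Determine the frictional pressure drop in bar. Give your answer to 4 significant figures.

Cross-sectional area A = πD²/4 = π(0.01971)²/4 = 0.0003051 m²; mean velocity V = Q/A = 0.000404/0.0003051 = 1.324 m/s.
Reynolds number Re = ρVD/μ = 0.7908 · 1.324 · 0.01971 / 1.27e-05 = 1625.
Re < 2300 → laminar flow, so f = 64/Re = 64/1625 = 0.03938 (the turbulent correlation is not needed).
Darcy-Weisbach: ΔP = f(L/D)(ρV²/2) = 0.03938·(1280/0.01971)·(0.7908·1.324²/2) = 0.03938·6.494e+04·0.6932 = 1773 Pa.
ΔP = 1773 Pa = 0.01773 bar.

ΔP ≈ 0.01773 bar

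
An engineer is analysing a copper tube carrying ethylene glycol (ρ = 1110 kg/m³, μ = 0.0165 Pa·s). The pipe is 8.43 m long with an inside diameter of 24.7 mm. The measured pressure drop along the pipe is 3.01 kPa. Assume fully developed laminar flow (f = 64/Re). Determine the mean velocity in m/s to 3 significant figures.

V ≈ 0.413 m/s

For laminar flow, f = 64/Re with Re = ρVD/μ, so Darcy-Weisbach reduces to ΔP = 32μLV/D². Solving for V: V = ΔP·D²/(32μL) = 3010·(0.0247)²/(32·0.0165·8.43) = 0.4126 m/s.
Check: Re = ρVD/μ = 1110·0.4126·0.0247/0.0165 = 685.5 < 2300, so the laminar assumption holds.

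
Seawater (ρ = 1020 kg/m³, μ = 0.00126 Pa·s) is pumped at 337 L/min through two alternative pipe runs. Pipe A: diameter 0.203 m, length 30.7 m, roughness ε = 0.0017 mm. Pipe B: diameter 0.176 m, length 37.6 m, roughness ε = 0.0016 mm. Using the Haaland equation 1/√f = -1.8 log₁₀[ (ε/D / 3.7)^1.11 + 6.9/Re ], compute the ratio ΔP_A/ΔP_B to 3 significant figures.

Pipe A: V = Q/A = 0.005617/0.03237 = 0.1735 m/s; Re = 2.852e+04; ε/D = 8.37e-06; Haaland → f = 0.02361; ΔP_A = f(L/D)(ρV²/2) = 54.85 Pa.
Pipe B: V = Q/A = 0.005617/0.02433 = 0.2309 m/s; Re = 3.289e+04; ε/D = 9.09e-06; Haaland → f = 0.02283; ΔP_B = f(L/D)(ρV²/2) = 132.6 Pa.
ΔP_A/ΔP_B = 54.85/132.6 = 0.414.

ΔP_A/ΔP_B ≈ 0.414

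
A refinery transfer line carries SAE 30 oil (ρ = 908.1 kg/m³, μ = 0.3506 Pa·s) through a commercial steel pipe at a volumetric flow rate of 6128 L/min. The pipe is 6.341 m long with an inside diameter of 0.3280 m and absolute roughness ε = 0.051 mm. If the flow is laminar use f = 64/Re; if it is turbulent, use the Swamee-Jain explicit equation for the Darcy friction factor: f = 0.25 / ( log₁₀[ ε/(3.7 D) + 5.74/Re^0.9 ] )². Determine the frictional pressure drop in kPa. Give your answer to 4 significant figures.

Q = 6128 L/min = 6128/60000 = 0.1021 m³/s.
Cross-sectional area A = πD²/4 = π(0.328)²/4 = 0.0845 m²; mean velocity V = Q/A = 0.1021/0.0845 = 1.209 m/s.
Reynolds number Re = ρVD/μ = 908.1 · 1.209 · 0.328 / 0.351 = 1027.
Re < 2300 → laminar flow, so f = 64/Re = 64/1027 = 0.06232 (the turbulent correlation is not needed).
Darcy-Weisbach: ΔP = f(L/D)(ρV²/2) = 0.06232·(6.341/0.328)·(908.1·1.209²/2) = 0.06232·19.33·663.4 = 799.3 Pa.
ΔP = 799.3 Pa = 0.7993 kPa.

ΔP ≈ 0.7993 kPa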